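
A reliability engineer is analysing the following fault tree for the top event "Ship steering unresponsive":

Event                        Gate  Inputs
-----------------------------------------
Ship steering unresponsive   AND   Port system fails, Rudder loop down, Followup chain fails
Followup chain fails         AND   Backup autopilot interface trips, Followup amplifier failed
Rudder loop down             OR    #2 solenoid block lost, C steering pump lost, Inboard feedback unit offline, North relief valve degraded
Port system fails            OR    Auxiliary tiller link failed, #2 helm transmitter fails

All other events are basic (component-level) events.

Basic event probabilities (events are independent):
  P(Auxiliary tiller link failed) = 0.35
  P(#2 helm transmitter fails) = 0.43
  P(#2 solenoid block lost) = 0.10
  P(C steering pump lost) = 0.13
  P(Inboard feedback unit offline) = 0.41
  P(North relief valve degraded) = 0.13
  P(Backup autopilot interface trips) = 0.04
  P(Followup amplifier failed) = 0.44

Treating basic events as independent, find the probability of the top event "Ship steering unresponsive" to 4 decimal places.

0.0066

P(Port system fails) [OR] = 1 − (1−0.35) × (1−0.43) = 0.629500
P(Rudder loop down) [OR] = 1 − (1−0.10) × (1−0.13) × (1−0.41) × (1−0.13) = 0.598086
P(Followup chain fails) [AND] = 0.04 × 0.44 = 0.017600
P(Ship steering unresponsive) [AND] = 0.629500 × 0.598086 × 0.017600 = 0.006626
Rounded to 4 decimal places: P(Ship steering unresponsive) ≈ 0.0066.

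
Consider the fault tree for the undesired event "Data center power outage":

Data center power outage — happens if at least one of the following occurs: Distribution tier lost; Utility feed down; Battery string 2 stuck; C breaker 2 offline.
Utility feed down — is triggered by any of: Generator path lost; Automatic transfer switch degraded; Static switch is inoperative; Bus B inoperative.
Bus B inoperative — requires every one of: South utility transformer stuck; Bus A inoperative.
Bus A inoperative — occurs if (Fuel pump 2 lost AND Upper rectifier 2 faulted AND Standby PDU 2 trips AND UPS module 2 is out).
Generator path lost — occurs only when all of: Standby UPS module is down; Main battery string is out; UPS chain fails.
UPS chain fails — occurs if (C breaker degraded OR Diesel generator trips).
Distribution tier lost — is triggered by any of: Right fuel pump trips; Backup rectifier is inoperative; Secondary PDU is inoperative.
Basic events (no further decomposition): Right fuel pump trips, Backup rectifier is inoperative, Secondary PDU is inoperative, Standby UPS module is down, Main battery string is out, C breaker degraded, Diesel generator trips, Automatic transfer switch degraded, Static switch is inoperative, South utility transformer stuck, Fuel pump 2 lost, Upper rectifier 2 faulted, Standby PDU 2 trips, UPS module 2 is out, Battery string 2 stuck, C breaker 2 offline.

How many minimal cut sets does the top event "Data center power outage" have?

Distribution tier lost [OR]: union of children's cut sets → 3 cut set(s).
UPS chain fails [OR]: union of children's cut sets → 2 cut set(s).
Generator path lost [AND]: one cut set from each child combined → 1 × 1 × 2 = 2 cut set(s).
Bus A inoperative [AND]: one cut set from each child combined → 1 × 1 × 1 × 1 = 1 cut set(s).
Bus B inoperative [AND]: one cut set from each child combined → 1 × 1 = 1 cut set(s).
Utility feed down [OR]: union of children's cut sets → 5 cut set(s).
Data center power outage [OR]: union of children's cut sets → 10 cut set(s).
Minimal cut sets: {Right fuel pump trips}; {Backup rectifier is inoperative}; {Secondary PDU is inoperative}; {C breaker degraded, Main battery string is out, Standby UPS module is down}; {Diesel generator trips, Main battery string is out, Standby UPS module is down}; {Automatic transfer switch degraded}; {Static switch is inoperative}; {Fuel pump 2 lost, South utility transformer stuck, Standby PDU 2 trips, UPS module 2 is out, Upper rectifier 2 faulted}; {Battery string 2 stuck}; {C breaker 2 offline}.

10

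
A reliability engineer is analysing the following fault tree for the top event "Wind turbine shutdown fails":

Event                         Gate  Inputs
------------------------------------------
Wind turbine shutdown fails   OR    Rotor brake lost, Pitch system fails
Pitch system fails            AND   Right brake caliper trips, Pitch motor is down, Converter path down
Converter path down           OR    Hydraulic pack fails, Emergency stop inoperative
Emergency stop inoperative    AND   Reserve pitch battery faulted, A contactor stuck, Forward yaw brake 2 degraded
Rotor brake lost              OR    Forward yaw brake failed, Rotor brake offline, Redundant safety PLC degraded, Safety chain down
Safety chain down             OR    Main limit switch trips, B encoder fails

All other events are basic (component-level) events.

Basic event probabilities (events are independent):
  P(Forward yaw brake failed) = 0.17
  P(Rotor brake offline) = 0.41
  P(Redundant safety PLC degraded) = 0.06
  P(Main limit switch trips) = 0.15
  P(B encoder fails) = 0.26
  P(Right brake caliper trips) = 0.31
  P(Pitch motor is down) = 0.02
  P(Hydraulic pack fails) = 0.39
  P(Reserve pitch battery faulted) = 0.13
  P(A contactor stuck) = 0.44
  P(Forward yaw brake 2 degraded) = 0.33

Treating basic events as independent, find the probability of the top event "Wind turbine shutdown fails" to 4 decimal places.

P(Safety chain down) [OR] = 1 − (1−0.15) × (1−0.26) = 0.371000
P(Rotor brake lost) [OR] = 1 − (1−0.17) × (1−0.41) × (1−0.06) × (1−0.371000) = 0.710460
P(Emergency stop inoperative) [AND] = 0.13 × 0.44 × 0.33 = 0.018876
P(Converter path down) [OR] = 1 − (1−0.39) × (1−0.018876) = 0.401514
P(Pitch system fails) [AND] = 0.31 × 0.02 × 0.401514 = 0.002489
P(Wind turbine shutdown fails) [OR] = 1 − (1−0.710460) × (1−0.002489) = 0.711181
Rounded to 4 decimal places: P(Wind turbine shutdown fails) ≈ 0.7112.

0.7112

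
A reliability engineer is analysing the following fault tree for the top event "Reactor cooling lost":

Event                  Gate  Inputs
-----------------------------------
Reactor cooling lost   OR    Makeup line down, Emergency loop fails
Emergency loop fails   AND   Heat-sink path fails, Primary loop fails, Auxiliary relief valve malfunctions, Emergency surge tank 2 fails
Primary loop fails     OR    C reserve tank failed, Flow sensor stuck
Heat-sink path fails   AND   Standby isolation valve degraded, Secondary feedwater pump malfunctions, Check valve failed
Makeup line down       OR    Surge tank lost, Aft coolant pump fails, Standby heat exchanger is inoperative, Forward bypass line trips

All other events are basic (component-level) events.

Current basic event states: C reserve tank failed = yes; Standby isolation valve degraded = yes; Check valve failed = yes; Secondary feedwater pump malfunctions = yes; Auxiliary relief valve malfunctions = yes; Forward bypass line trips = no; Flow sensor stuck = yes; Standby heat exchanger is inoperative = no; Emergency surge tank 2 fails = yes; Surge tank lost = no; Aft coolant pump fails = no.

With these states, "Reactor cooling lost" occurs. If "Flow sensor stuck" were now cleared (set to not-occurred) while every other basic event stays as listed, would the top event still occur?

Counterfactual: set "Flow sensor stuck" to not occurred.
Makeup line down [OR]: Surge tank lost=not, Aft coolant pump fails=not, Standby heat exchanger is inoperative=not, Forward bypass line trips=not → no input occurs → does not occur.
Heat-sink path fails [AND]: Standby isolation valve degraded=occurs, Secondary feedwater pump malfunctions=occurs, Check valve failed=occurs → all inputs occur → occurs.
Primary loop fails [OR]: C reserve tank failed=occurs, Flow sensor stuck=not → at least one input occurs → occurs.
Emergency loop fails [AND]: Heat-sink path fails=occurs, Primary loop fails=occurs, Auxiliary relief valve malfunctions=occurs, Emergency surge tank 2 fails=occurs → all inputs occur → occurs.
Reactor cooling lost [OR]: Makeup line down=not, Emergency loop fails=occurs → at least one input occurs → occurs.

Yes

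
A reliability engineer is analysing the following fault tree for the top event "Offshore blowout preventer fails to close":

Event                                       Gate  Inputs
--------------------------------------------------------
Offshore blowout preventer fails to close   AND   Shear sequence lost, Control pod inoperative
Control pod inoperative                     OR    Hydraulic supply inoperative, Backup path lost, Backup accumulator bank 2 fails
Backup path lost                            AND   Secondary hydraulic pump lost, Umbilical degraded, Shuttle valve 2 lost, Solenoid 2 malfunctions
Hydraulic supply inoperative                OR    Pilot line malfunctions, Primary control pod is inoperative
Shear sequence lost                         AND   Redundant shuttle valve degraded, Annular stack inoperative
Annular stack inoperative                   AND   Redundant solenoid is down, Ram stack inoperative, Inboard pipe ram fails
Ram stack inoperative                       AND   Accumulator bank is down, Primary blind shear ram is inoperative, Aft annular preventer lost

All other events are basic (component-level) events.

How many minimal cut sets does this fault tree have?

4

Ram stack inoperative [AND]: one cut set from each child combined → 1 × 1 × 1 = 1 cut set(s).
Annular stack inoperative [AND]: one cut set from each child combined → 1 × 1 × 1 = 1 cut set(s).
Shear sequence lost [AND]: one cut set from each child combined → 1 × 1 = 1 cut set(s).
Hydraulic supply inoperative [OR]: union of children's cut sets → 2 cut set(s).
Backup path lost [AND]: one cut set from each child combined → 1 × 1 × 1 × 1 = 1 cut set(s).
Control pod inoperative [OR]: union of children's cut sets → 4 cut set(s).
Offshore blowout preventer fails to close [AND]: one cut set from each child combined → 1 × 4 = 4 cut set(s).
Minimal cut sets: {Accumulator bank is down, Aft annular preventer lost, Inboard pipe ram fails, Pilot line malfunctions, Primary blind shear ram is inoperative, Redundant shuttle valve degraded, Redundant solenoid is down}; {Accumulator bank is down, Aft annular preventer lost, Inboard pipe ram fails, Primary blind shear ram is inoperative, Primary control pod is inoperative, Redundant shuttle valve degraded, Redundant solenoid is down}; {Accumulator bank is down, Aft annular preventer lost, Inboard pipe ram fails, Primary blind shear ram is inoperative, Redundant shuttle valve degraded, Redundant solenoid is down, Secondary hydraulic pump lost, Shuttle valve 2 lost, Solenoid 2 malfunctions, Umbilical degraded}; {Accumulator bank is down, Aft annular preventer lost, Backup accumulator bank 2 fails, Inboard pipe ram fails, Primary blind shear ram is inoperative, Redundant shuttle valve degraded, Redundant solenoid is down}.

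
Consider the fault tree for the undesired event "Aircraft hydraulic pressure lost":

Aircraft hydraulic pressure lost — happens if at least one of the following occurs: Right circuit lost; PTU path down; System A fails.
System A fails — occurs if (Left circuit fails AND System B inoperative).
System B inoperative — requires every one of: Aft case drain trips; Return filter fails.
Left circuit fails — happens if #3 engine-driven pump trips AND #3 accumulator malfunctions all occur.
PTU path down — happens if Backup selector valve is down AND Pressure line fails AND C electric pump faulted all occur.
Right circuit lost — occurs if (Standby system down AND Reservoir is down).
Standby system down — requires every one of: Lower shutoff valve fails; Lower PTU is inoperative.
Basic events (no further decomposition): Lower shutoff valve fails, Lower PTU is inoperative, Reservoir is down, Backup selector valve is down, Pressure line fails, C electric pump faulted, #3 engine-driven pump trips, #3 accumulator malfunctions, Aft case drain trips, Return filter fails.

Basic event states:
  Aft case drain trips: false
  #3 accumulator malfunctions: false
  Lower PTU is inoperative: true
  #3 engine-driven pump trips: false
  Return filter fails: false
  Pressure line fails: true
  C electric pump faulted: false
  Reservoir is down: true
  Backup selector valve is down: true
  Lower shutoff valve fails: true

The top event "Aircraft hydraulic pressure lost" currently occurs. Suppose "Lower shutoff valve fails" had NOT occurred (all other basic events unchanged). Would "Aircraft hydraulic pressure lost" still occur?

Counterfactual: set "Lower shutoff valve fails" to not occurred.
Standby system down [AND]: Lower shutoff valve fails=not, Lower PTU is inoperative=occurs → not all inputs occur → does not occur.
Right circuit lost [AND]: Standby system down=not, Reservoir is down=occurs → not all inputs occur → does not occur.
PTU path down [AND]: Backup selector valve is down=occurs, Pressure line fails=occurs, C electric pump faulted=not → not all inputs occur → does not occur.
Left circuit fails [AND]: #3 engine-driven pump trips=not, #3 accumulator malfunctions=not → not all inputs occur → does not occur.
System B inoperative [AND]: Aft case drain trips=not, Return filter fails=not → not all inputs occur → does not occur.
System A fails [AND]: Left circuit fails=not, System B inoperative=not → not all inputs occur → does not occur.
Aircraft hydraulic pressure lost [OR]: Right circuit lost=not, PTU path down=not, System A fails=not → no input occurs → does not occur.

No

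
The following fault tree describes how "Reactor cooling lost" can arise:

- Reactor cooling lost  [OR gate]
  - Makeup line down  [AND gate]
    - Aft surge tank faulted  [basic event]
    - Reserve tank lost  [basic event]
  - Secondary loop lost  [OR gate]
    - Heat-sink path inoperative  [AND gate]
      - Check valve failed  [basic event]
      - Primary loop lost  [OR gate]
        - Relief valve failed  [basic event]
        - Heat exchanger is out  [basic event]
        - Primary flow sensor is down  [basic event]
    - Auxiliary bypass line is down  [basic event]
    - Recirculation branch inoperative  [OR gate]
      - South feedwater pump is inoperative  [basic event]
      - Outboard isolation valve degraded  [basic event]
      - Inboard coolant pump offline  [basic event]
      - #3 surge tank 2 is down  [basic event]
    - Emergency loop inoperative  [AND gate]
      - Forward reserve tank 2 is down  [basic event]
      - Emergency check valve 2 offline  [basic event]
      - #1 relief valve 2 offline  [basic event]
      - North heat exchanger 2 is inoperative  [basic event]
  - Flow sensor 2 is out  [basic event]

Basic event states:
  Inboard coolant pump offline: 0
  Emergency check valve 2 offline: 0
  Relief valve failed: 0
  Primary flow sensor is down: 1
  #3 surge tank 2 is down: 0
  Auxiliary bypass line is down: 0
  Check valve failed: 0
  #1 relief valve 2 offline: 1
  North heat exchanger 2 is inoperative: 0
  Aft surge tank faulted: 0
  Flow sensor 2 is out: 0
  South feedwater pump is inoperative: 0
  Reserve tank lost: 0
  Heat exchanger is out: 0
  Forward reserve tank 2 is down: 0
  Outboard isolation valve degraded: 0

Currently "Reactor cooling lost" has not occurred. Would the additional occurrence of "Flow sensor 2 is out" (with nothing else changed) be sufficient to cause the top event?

Counterfactual: set "Flow sensor 2 is out" to occurred.
Makeup line down [AND]: Aft surge tank faulted=not, Reserve tank lost=not → not all inputs occur → does not occur.
Primary loop lost [OR]: Relief valve failed=not, Heat exchanger is out=not, Primary flow sensor is down=occurs → at least one input occurs → occurs.
Heat-sink path inoperative [AND]: Check valve failed=not, Primary loop lost=occurs → not all inputs occur → does not occur.
Recirculation branch inoperative [OR]: South feedwater pump is inoperative=not, Outboard isolation valve degraded=not, Inboard coolant pump offline=not, #3 surge tank 2 is down=not → no input occurs → does not occur.
Emergency loop inoperative [AND]: Forward reserve tank 2 is down=not, Emergency check valve 2 offline=not, #1 relief valve 2 offline=occurs, North heat exchanger 2 is inoperative=not → not all inputs occur → does not occur.
Secondary loop lost [OR]: Heat-sink path inoperative=not, Auxiliary bypass line is down=not, Recirculation branch inoperative=not, Emergency loop inoperative=not → no input occurs → does not occur.
Reactor cooling lost [OR]: Makeup line down=not, Secondary loop lost=not, Flow sensor 2 is out=occurs → at least one input occurs → occurs.

Yes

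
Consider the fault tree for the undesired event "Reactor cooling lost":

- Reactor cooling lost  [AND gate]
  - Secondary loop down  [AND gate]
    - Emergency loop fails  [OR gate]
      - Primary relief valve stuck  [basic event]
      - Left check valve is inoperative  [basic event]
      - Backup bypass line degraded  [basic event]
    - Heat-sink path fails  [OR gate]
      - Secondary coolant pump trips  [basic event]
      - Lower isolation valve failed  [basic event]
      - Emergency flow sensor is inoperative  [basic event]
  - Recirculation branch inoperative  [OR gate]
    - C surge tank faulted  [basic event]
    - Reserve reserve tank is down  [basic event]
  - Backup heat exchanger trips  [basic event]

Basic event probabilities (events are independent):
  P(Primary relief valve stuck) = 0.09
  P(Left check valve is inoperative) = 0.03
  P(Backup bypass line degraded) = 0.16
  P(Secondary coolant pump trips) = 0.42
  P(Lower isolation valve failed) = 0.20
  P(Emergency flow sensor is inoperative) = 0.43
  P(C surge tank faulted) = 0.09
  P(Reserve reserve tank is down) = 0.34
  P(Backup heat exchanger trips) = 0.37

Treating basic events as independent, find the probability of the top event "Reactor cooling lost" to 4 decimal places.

P(Emergency loop fails) [OR] = 1 − (1−0.09) × (1−0.03) × (1−0.16) = 0.258532
P(Heat-sink path fails) [OR] = 1 − (1−0.42) × (1−0.20) × (1−0.43) = 0.735520
P(Secondary loop down) [AND] = 0.258532 × 0.735520 = 0.190155
P(Recirculation branch inoperative) [OR] = 1 − (1−0.09) × (1−0.34) = 0.399400
P(Reactor cooling lost) [AND] = 0.190155 × 0.399400 × 0.37 = 0.028101
Rounded to 4 decimal places: P(Reactor cooling lost) ≈ 0.0281.

0.0281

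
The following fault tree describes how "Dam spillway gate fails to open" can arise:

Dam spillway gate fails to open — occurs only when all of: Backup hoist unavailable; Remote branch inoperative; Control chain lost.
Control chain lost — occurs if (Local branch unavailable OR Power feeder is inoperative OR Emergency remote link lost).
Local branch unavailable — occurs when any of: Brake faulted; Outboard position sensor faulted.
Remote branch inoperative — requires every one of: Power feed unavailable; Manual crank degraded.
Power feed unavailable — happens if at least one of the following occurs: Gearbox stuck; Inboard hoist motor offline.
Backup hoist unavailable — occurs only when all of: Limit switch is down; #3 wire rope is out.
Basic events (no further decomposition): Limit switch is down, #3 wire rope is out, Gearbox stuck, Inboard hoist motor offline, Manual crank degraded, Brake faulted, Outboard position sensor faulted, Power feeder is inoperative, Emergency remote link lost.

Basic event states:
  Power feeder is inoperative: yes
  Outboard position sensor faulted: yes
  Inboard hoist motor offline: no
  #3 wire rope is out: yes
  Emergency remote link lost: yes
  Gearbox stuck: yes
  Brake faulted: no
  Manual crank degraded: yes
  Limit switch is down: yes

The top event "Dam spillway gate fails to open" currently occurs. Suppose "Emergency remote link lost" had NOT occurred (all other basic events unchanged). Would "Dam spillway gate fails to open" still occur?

Counterfactual: set "Emergency remote link lost" to not occurred.
Backup hoist unavailable [AND]: Limit switch is down=occurs, #3 wire rope is out=occurs → all inputs occur → occurs.
Power feed unavailable [OR]: Gearbox stuck=occurs, Inboard hoist motor offline=not → at least one input occurs → occurs.
Remote branch inoperative [AND]: Power feed unavailable=occurs, Manual crank degraded=occurs → all inputs occur → occurs.
Local branch unavailable [OR]: Brake faulted=not, Outboard position sensor faulted=occurs → at least one input occurs → occurs.
Control chain lost [OR]: Local branch unavailable=occurs, Power feeder is inoperative=occurs, Emergency remote link lost=not → at least one input occurs → occurs.
Dam spillway gate fails to open [AND]: Backup hoist unavailable=occurs, Remote branch inoperative=occurs, Control chain lost=occurs → all inputs occur → occurs.

Yes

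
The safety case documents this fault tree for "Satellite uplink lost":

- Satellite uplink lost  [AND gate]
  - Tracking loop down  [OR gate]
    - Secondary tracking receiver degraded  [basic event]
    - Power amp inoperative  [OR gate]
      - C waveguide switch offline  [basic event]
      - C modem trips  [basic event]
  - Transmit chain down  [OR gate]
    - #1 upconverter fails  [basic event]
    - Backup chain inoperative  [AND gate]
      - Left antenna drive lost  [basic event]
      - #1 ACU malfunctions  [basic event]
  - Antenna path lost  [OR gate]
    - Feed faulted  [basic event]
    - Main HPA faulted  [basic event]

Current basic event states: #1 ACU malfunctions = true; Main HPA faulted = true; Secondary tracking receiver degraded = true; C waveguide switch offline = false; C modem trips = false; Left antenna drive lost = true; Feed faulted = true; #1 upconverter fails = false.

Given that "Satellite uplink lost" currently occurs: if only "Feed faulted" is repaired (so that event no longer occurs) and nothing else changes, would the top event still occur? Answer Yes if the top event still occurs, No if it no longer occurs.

Yes

Counterfactual: set "Feed faulted" to not occurred.
Power amp inoperative [OR]: C waveguide switch offline=not, C modem trips=not → no input occurs → does not occur.
Tracking loop down [OR]: Secondary tracking receiver degraded=occurs, Power amp inoperative=not → at least one input occurs → occurs.
Backup chain inoperative [AND]: Left antenna drive lost=occurs, #1 ACU malfunctions=occurs → all inputs occur → occurs.
Transmit chain down [OR]: #1 upconverter fails=not, Backup chain inoperative=occurs → at least one input occurs → occurs.
Antenna path lost [OR]: Feed faulted=not, Main HPA faulted=occurs → at least one input occurs → occurs.
Satellite uplink lost [AND]: Tracking loop down=occurs, Transmit chain down=occurs, Antenna path lost=occurs → all inputs occur → occurs.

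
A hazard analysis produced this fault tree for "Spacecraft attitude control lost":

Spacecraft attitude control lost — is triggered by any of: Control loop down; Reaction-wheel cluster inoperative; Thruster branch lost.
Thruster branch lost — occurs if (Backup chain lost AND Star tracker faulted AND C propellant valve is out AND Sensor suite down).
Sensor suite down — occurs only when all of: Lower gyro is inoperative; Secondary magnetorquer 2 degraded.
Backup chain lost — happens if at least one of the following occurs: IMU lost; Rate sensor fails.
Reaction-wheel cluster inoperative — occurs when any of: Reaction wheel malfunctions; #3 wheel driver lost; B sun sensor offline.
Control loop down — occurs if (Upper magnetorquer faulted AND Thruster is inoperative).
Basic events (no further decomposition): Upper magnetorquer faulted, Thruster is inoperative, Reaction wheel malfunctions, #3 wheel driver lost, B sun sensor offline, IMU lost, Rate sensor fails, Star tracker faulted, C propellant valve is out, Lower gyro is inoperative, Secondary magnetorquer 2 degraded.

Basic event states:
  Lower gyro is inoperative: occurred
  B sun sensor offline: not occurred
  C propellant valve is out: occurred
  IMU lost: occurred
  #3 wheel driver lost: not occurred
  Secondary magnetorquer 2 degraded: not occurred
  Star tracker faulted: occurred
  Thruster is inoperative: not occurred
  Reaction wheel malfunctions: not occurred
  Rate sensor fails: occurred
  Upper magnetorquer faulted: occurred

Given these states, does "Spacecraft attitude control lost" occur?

No

Control loop down [AND]: Upper magnetorquer faulted=occurs, Thruster is inoperative=not → not all inputs occur → does not occur.
Reaction-wheel cluster inoperative [OR]: Reaction wheel malfunctions=not, #3 wheel driver lost=not, B sun sensor offline=not → no input occurs → does not occur.
Backup chain lost [OR]: IMU lost=occurs, Rate sensor fails=occurs → at least one input occurs → occurs.
Sensor suite down [AND]: Lower gyro is inoperative=occurs, Secondary magnetorquer 2 degraded=not → not all inputs occur → does not occur.
Thruster branch lost [AND]: Backup chain lost=occurs, Star tracker faulted=occurs, C propellant valve is out=occurs, Sensor suite down=not → not all inputs occur → does not occur.
Spacecraft attitude control lost [OR]: Control loop down=not, Reaction-wheel cluster inoperative=not, Thruster branch lost=not → no input occurs → does not occur.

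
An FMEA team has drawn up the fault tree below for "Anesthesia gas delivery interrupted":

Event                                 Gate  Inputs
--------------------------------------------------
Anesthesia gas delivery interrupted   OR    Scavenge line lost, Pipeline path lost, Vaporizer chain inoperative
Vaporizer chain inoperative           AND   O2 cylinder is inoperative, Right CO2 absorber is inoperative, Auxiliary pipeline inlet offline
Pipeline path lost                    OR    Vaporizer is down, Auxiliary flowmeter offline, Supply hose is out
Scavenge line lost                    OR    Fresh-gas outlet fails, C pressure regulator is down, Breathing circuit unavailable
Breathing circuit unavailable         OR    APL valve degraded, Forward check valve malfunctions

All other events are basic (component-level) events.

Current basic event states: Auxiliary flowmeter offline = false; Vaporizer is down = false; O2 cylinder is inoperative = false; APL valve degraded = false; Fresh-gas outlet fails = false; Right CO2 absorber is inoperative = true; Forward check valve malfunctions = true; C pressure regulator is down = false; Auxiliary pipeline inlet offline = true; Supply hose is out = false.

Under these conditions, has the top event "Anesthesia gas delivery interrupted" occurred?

Breathing circuit unavailable [OR]: APL valve degraded=not, Forward check valve malfunctions=occurs → at least one input occurs → occurs.
Scavenge line lost [OR]: Fresh-gas outlet fails=not, C pressure regulator is down=not, Breathing circuit unavailable=occurs → at least one input occurs → occurs.
Pipeline path lost [OR]: Vaporizer is down=not, Auxiliary flowmeter offline=not, Supply hose is out=not → no input occurs → does not occur.
Vaporizer chain inoperative [AND]: O2 cylinder is inoperative=not, Right CO2 absorber is inoperative=occurs, Auxiliary pipeline inlet offline=occurs → not all inputs occur → does not occur.
Anesthesia gas delivery interrupted [OR]: Scavenge line lost=occurs, Pipeline path lost=not, Vaporizer chain inoperative=not → at least one input occurs → occurs.

Yes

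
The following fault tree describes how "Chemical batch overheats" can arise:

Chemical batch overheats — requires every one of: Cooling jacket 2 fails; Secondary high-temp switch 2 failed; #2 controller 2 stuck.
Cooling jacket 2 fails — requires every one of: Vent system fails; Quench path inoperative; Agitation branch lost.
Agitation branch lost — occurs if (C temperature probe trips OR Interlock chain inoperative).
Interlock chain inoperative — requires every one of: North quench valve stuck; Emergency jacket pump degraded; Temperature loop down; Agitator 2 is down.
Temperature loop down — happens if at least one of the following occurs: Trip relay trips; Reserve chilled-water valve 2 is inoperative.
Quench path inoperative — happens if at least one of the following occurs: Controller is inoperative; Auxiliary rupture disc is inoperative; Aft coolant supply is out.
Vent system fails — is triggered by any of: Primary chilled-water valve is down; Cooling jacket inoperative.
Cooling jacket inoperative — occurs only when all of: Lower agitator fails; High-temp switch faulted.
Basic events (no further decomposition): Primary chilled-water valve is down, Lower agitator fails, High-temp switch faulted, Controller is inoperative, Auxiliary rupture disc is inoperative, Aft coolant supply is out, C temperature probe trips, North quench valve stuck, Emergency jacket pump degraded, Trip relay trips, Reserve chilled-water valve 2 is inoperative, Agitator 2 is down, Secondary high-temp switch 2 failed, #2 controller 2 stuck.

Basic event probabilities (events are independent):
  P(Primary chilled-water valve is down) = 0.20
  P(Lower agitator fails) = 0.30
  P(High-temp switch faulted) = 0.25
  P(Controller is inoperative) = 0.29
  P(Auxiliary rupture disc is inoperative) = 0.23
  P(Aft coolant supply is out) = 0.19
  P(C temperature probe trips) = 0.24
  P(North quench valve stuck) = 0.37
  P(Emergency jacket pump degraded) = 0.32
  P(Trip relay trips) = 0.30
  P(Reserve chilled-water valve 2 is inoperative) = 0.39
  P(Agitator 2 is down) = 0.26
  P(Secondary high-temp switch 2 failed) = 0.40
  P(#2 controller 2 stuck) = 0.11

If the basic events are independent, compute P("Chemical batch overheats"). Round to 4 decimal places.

0.0016

P(Cooling jacket inoperative) [AND] = 0.30 × 0.25 = 0.075000
P(Vent system fails) [OR] = 1 − (1−0.20) × (1−0.075000) = 0.260000
P(Quench path inoperative) [OR] = 1 − (1−0.29) × (1−0.23) × (1−0.19) = 0.557173
P(Temperature loop down) [OR] = 1 − (1−0.30) × (1−0.39) = 0.573000
P(Interlock chain inoperative) [AND] = 0.37 × 0.32 × 0.573000 × 0.26 = 0.017639
P(Agitation branch lost) [OR] = 1 − (1−0.24) × (1−0.017639) = 0.253406
P(Cooling jacket 2 fails) [AND] = 0.260000 × 0.557173 × 0.253406 = 0.036710
P(Chemical batch overheats) [AND] = 0.036710 × 0.40 × 0.11 = 0.001615
Rounded to 4 decimal places: P(Chemical batch overheats) ≈ 0.0016.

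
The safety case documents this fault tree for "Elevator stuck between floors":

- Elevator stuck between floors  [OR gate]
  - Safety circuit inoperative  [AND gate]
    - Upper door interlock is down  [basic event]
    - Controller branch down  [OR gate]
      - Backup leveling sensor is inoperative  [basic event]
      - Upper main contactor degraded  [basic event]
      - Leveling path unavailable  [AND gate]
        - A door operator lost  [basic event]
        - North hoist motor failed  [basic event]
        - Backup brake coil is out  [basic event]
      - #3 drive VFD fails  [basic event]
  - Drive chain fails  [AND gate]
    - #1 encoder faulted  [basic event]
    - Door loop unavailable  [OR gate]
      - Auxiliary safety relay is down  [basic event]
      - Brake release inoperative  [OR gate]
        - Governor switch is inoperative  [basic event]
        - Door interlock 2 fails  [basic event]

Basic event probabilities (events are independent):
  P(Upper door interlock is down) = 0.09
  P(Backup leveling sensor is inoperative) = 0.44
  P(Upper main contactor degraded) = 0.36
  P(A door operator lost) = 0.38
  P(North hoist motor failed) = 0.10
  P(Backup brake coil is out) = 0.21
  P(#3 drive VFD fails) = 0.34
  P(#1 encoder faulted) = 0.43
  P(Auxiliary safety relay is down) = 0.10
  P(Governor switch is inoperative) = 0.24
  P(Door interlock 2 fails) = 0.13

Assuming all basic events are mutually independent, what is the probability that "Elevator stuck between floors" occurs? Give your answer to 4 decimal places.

P(Leveling path unavailable) [AND] = 0.38 × 0.10 × 0.21 = 0.007980
P(Controller branch down) [OR] = 1 − (1−0.44) × (1−0.36) × (1−0.007980) × (1−0.34) = 0.765344
P(Safety circuit inoperative) [AND] = 0.09 × 0.765344 = 0.068881
P(Brake release inoperative) [OR] = 1 − (1−0.24) × (1−0.13) = 0.338800
P(Door loop unavailable) [OR] = 1 − (1−0.10) × (1−0.338800) = 0.404920
P(Drive chain fails) [AND] = 0.43 × 0.404920 = 0.174116
P(Elevator stuck between floors) [OR] = 1 − (1−0.068881) × (1−0.174116) = 0.231004
Rounded to 4 decimal places: P(Elevator stuck between floors) ≈ 0.2310.

0.2310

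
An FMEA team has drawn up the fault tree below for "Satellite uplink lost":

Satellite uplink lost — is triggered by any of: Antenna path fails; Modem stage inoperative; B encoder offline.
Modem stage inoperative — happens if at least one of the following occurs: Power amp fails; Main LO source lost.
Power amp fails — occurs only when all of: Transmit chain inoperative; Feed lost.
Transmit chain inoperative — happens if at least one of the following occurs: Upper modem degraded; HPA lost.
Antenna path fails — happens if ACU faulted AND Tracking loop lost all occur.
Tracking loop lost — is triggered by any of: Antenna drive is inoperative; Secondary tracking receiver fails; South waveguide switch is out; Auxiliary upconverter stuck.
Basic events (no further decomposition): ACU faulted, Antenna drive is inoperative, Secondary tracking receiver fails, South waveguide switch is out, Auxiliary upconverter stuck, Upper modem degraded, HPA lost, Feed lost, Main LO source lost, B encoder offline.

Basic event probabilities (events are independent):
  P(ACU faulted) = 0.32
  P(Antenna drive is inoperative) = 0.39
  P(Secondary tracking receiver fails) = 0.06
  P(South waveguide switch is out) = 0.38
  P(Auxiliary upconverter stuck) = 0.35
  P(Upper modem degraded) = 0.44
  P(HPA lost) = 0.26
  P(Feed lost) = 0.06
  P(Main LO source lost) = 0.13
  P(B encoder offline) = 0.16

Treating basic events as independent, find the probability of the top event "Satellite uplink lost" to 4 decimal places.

P(Tracking loop lost) [OR] = 1 − (1−0.39) × (1−0.06) × (1−0.38) × (1−0.35) = 0.768920
P(Antenna path fails) [AND] = 0.32 × 0.768920 = 0.246054
P(Transmit chain inoperative) [OR] = 1 − (1−0.44) × (1−0.26) = 0.585600
P(Power amp fails) [AND] = 0.585600 × 0.06 = 0.035136
P(Modem stage inoperative) [OR] = 1 − (1−0.035136) × (1−0.13) = 0.160568
P(Satellite uplink lost) [OR] = 1 − (1−0.246054) × (1−0.160568) × (1−0.16) = 0.468375
Rounded to 4 decimal places: P(Satellite uplink lost) ≈ 0.4684.

0.4684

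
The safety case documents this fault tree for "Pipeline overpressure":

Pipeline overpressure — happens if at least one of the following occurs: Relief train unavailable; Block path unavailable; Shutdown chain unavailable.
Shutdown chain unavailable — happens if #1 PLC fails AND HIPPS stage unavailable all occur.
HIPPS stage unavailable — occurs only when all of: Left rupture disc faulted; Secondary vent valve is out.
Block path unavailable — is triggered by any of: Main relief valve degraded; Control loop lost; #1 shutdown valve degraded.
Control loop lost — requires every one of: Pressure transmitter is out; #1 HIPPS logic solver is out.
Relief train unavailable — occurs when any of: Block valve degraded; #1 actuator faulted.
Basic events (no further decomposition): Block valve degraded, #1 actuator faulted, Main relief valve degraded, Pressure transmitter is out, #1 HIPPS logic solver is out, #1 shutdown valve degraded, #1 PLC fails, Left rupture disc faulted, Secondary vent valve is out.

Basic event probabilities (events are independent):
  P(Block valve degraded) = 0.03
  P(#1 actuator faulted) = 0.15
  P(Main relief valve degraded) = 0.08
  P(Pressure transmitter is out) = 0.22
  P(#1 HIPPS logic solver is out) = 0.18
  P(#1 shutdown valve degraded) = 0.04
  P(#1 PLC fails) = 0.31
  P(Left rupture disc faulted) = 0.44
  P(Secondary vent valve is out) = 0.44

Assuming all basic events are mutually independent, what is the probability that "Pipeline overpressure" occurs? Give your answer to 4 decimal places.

0.3426

P(Relief train unavailable) [OR] = 1 − (1−0.03) × (1−0.15) = 0.175500
P(Control loop lost) [AND] = 0.22 × 0.18 = 0.039600
P(Block path unavailable) [OR] = 1 − (1−0.08) × (1−0.039600) × (1−0.04) = 0.151775
P(HIPPS stage unavailable) [AND] = 0.44 × 0.44 = 0.193600
P(Shutdown chain unavailable) [AND] = 0.31 × 0.193600 = 0.060016
P(Pipeline overpressure) [OR] = 1 − (1−0.175500) × (1−0.151775) × (1−0.060016) = 0.342611
Rounded to 4 decimal places: P(Pipeline overpressure) ≈ 0.3426.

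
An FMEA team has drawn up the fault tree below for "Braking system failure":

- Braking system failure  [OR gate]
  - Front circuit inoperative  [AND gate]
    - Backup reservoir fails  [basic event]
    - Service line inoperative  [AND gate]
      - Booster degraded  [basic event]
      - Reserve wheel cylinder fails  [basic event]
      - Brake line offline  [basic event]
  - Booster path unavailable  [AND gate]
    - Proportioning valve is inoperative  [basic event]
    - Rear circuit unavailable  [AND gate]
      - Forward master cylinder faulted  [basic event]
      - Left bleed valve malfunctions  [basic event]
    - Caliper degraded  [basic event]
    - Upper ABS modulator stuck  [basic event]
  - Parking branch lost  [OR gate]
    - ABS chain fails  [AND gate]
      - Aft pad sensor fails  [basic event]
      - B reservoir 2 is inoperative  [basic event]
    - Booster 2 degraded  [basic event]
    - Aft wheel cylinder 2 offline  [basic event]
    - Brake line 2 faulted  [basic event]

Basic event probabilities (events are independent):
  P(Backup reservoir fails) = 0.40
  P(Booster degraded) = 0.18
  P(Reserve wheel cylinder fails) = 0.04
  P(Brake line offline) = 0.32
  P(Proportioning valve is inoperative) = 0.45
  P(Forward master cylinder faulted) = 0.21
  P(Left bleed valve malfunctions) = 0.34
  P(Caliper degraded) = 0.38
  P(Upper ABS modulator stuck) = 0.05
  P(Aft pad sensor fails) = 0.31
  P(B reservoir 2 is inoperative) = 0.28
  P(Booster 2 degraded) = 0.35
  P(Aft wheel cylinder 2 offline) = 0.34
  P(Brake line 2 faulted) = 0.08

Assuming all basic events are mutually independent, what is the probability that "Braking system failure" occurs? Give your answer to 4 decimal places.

P(Service line inoperative) [AND] = 0.18 × 0.04 × 0.32 = 0.002304
P(Front circuit inoperative) [AND] = 0.40 × 0.002304 = 0.000922
P(Rear circuit unavailable) [AND] = 0.21 × 0.34 = 0.071400
P(Booster path unavailable) [AND] = 0.45 × 0.071400 × 0.38 × 0.05 = 0.000610
P(ABS chain fails) [AND] = 0.31 × 0.28 = 0.086800
P(Parking branch lost) [OR] = 1 − (1−0.086800) × (1−0.35) × (1−0.34) × (1−0.08) = 0.639578
P(Braking system failure) [OR] = 1 − (1−0.000922) × (1−0.000610) × (1−0.639578) = 0.640130
Rounded to 4 decimal places: P(Braking system failure) ≈ 0.6401.

0.6401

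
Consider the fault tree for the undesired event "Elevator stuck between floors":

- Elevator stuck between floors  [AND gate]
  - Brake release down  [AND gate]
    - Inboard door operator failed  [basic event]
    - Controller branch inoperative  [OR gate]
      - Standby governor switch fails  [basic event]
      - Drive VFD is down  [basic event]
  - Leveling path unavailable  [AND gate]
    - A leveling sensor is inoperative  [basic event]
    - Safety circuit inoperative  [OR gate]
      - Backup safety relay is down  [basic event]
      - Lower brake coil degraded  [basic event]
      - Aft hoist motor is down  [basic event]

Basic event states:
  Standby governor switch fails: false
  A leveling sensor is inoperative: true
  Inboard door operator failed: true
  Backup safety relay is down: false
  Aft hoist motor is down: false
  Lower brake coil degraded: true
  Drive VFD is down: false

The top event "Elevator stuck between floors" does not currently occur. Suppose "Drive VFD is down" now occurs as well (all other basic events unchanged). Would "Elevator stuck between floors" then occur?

Counterfactual: set "Drive VFD is down" to occurred.
Controller branch inoperative [OR]: Standby governor switch fails=not, Drive VFD is down=occurs → at least one input occurs → occurs.
Brake release down [AND]: Inboard door operator failed=occurs, Controller branch inoperative=occurs → all inputs occur → occurs.
Safety circuit inoperative [OR]: Backup safety relay is down=not, Lower brake coil degraded=occurs, Aft hoist motor is down=not → at least one input occurs → occurs.
Leveling path unavailable [AND]: A leveling sensor is inoperative=occurs, Safety circuit inoperative=occurs → all inputs occur → occurs.
Elevator stuck between floors [AND]: Brake release down=occurs, Leveling path unavailable=occurs → all inputs occur → occurs.

Yes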